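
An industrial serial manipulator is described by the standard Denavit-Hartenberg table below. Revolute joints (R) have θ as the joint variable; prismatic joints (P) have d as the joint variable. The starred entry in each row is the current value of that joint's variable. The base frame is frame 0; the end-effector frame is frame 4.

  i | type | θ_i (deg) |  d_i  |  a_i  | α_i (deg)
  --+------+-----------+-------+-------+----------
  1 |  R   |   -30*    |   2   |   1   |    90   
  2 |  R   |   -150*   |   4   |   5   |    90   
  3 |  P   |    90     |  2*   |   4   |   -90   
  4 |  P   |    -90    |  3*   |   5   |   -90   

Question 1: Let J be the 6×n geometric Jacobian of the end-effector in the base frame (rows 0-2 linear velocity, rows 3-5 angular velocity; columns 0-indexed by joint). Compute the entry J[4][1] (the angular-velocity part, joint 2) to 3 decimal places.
-0.866

axis z_1 = (-0.5000,-0.8660,0.0000); lever o_n−o_1 = (-8.5311,-4.3122,5.0622)
cross product → J_v[:, 1] = (-4.3840,2.5311,-5.2321)
J_ω[:, 1] = z_1
entry J[4][1] = -0.8660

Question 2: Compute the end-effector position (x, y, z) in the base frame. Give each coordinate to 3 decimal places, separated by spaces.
-7.665 -4.812 7.062

after link 1: o_1 = (0.8660, -0.5000, 2.0000)
after link 2: o_2 = (-4.8840, -1.7990, -0.5000)
after link 3: o_3 = (-7.7500, -4.7631, 1.2321)
after link 4: o_4 = (-7.6651, -4.8122, 7.0622)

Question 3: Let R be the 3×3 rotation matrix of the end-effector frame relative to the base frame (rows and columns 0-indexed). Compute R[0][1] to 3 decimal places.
-0.750

End-effector y-axis (col 1 of R) = (-0.7500,0.4330,-0.5000)
R[0][1] = -0.7500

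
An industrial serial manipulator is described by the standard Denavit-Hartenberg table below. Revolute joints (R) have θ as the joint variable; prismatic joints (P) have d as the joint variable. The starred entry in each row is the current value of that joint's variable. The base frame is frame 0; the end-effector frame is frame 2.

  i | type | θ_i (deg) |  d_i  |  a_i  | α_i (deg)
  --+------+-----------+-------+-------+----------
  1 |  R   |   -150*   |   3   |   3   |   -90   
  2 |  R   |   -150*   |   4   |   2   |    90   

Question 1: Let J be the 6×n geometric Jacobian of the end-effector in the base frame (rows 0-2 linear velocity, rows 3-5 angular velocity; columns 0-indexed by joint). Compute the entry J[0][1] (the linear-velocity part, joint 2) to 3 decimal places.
-0.866

axis z_1 = (0.5000,-0.8660,0.0000); lever o_n−o_1 = (3.5000,-2.5981,1.0000)
cross product → J_v[:, 1] = (-0.8660,-0.5000,1.7321)
J_ω[:, 1] = z_1
entry J[0][1] = -0.8660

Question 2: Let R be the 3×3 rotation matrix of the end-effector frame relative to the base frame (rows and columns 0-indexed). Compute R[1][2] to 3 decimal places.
End-effector z-axis (col 2 of R) = (0.4330,0.2500,-0.8660)
R[1][2] = 0.2500

0.250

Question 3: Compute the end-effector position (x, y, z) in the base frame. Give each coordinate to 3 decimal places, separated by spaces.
after link 1: o_1 = (-2.5981, -1.5000, 3.0000)
after link 2: o_2 = (0.9019, -4.0981, 4.0000)

0.902 -4.098 4.000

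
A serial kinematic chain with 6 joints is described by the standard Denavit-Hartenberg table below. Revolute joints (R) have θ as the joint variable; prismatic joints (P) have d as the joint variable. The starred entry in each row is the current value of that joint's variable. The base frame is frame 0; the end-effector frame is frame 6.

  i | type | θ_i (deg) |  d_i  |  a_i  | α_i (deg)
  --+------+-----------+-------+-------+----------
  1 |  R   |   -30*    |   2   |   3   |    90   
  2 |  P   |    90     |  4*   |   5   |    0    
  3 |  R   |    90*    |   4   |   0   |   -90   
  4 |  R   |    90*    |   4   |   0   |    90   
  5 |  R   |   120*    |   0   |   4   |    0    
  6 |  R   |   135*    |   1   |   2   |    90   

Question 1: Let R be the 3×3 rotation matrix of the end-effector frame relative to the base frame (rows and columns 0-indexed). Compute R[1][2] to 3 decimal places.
End-effector z-axis (col 2 of R) = (-0.4830,-0.8365,-0.2588)
R[1][2] = -0.8365

-0.837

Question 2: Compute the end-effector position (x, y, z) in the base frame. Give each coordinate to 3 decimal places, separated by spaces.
after link 1: o_1 = (2.5981, -1.5000, 2.0000)
after link 2: o_2 = (0.5981, -4.9641, 7.0000)
after link 3: o_3 = (-1.4019, -8.4282, 7.0000)
after link 4: o_4 = (-1.4019, -8.4282, 3.0000)
after link 5: o_5 = (-2.4019, -10.1603, -0.4641)
after link 6: o_6 = (-3.5268, -10.1085, 1.4678)

-3.527 -10.109 1.468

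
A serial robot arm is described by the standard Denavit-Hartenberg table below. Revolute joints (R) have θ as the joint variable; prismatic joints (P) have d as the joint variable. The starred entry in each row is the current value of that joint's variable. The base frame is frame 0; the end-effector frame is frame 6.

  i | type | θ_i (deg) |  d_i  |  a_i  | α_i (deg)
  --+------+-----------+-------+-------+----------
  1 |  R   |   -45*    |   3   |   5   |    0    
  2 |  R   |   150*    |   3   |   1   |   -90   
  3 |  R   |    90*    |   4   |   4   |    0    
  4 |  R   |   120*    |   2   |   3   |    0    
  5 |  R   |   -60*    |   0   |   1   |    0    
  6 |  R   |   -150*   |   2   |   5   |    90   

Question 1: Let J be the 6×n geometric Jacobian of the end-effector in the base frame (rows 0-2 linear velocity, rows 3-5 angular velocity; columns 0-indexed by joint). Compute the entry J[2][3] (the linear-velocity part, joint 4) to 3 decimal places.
-1.536

axis z_3 = (-0.9659,-0.2588,0.0000); lever o_n−o_3 = (-4.2612,0.4483,1.0000)
cross product → J_v[:, 3] = (-0.2588,0.9659,-1.5359)
J_ω[:, 3] = z_3
entry J[2][3] = -1.5359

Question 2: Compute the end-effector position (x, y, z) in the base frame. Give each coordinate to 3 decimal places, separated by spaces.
after link 1: o_1 = (3.5355, -3.5355, 3.0000)
after link 2: o_2 = (3.2767, -2.5696, 6.0000)
after link 3: o_3 = (-0.5870, -3.6049, 2.0000)
after link 4: o_4 = (-1.8464, -6.6321, 3.5000)
after link 5: o_5 = (-1.6223, -7.4686, 3.0000)
after link 6: o_6 = (-4.8482, -3.1566, 3.0000)

-4.848 -3.157 3.000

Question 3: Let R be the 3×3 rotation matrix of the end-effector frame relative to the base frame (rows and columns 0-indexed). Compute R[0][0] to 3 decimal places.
End-effector x-axis (col 0 of R) = (-0.2588,0.9659,0.0000)
R[0][0] = -0.2588

-0.259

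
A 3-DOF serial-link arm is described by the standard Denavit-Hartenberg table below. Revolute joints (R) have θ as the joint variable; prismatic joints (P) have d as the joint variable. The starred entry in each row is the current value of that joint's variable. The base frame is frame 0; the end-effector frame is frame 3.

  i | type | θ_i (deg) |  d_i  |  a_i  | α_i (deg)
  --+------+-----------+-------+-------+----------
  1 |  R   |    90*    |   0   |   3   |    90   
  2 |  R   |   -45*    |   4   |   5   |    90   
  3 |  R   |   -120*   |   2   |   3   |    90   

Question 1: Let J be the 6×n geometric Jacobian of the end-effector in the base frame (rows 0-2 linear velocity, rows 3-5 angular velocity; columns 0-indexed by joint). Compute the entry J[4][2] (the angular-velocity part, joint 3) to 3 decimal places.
-0.707

axis z_2 = (0.0000,-0.7071,-0.7071); lever o_n−o_2 = (-2.5981,-2.4749,-0.3536)
cross product → J_v[:, 2] = (-1.5000,1.8371,-1.8371)
J_ω[:, 2] = z_2
entry J[4][2] = -0.7071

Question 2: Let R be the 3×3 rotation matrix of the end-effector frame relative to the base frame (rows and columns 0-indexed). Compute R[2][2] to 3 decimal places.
0.612

End-effector z-axis (col 2 of R) = (0.5000,-0.6124,0.6124)
R[2][2] = 0.6124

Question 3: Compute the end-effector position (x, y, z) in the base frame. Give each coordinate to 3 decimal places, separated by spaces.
after link 1: o_1 = (0.0000, 3.0000, 0.0000)
after link 2: o_2 = (4.0000, 6.5355, -3.5355)
after link 3: o_3 = (1.4019, 4.0607, -3.8891)

1.402 4.061 -3.889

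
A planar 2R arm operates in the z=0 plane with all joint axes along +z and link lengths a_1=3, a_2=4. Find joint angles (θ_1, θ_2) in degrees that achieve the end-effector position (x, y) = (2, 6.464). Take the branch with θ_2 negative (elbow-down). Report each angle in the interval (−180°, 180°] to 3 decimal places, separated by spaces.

90.003 -30.006

cos θ_2 = (45.7833−3²−4²)/(2·3·4) = 0.8660; θ_2 = -30.0063° (elbow-down)
β = atan2(6.4640,2.0000) = 72.8076°; ψ = atan2(-2.0004,6.4639) = -17.1957°
θ_1 = β − ψ = 90.0034°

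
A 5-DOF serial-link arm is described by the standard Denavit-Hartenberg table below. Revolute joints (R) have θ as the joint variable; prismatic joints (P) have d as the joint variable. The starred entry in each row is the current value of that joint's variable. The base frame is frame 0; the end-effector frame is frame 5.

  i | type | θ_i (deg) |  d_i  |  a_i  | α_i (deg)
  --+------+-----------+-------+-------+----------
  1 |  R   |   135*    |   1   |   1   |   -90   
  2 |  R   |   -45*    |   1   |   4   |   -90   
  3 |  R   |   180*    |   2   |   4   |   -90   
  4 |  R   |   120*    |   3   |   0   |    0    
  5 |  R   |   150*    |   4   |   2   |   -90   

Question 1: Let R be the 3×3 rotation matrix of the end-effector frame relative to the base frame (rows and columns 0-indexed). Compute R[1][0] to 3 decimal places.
End-effector x-axis (col 0 of R) = (-0.5000,0.5000,-0.7071)
R[1][0] = 0.5000

0.500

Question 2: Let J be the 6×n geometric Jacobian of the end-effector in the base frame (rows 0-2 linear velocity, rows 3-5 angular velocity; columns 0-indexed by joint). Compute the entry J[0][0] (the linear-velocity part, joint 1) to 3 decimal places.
axis z_0 = ẑ; lever o_n−o_0 = (-8.3640,-2.9497,-1.8284)
cross product → J_v[:, 0] = (2.9497,-8.3640,0.0000)
J_ω[:, 0] = z_0
entry J[0][0] = 2.9497

2.950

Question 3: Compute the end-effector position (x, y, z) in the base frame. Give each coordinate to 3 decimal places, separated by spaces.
after link 1: o_1 = (-0.7071, 0.7071, 1.0000)
after link 2: o_2 = (-3.4142, 2.0000, 3.8284)
after link 3: o_3 = (-2.4142, 1.0000, -0.4142)
after link 4: o_4 = (-4.5355, -1.1213, -0.4142)
after link 5: o_5 = (-8.3640, -2.9497, -1.8284)

-8.364 -2.950 -1.828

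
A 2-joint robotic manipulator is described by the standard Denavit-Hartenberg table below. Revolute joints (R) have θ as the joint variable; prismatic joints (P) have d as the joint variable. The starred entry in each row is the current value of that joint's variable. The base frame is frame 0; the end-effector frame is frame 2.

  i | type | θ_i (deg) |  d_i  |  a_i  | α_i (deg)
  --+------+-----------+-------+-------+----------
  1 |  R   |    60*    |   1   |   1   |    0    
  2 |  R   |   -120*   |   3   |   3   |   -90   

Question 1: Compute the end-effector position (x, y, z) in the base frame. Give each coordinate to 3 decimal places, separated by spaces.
2.000 -1.732 4.000

after link 1: o_1 = (0.5000, 0.8660, 1.0000)
after link 2: o_2 = (2.0000, -1.7321, 4.0000)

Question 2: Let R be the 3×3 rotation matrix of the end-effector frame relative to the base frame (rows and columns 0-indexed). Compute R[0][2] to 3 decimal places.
0.866

End-effector z-axis (col 2 of R) = (0.8660,0.5000,0.0000)
R[0][2] = 0.8660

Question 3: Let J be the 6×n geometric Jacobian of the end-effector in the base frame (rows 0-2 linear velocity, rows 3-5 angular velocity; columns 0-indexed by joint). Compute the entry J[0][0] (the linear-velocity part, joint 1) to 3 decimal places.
axis z_0 = ẑ; lever o_n−o_0 = (2.0000,-1.7321,4.0000)
cross product → J_v[:, 0] = (1.7321,2.0000,-0.0000)
J_ω[:, 0] = z_0
entry J[0][0] = 1.7321

1.732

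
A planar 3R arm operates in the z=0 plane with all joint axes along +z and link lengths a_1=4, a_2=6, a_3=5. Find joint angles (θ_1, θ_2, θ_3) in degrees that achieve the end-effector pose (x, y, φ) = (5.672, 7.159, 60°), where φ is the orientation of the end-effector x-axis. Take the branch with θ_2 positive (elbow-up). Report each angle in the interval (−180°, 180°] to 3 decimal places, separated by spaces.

wrist centre = target − a_3·(cos φ, sin φ) = (3.1720, 2.8289)
cos θ_2 = (18.0641−4²−6²)/(2·4·6) = -0.7070; θ_2 = 134.9912° (elbow-up)
β = atan2(2.8289,3.1720) = 41.7274°; ψ = atan2(4.2433,-0.2420) = 93.2639°
θ_1 = β − ψ = -51.5365°
θ_3 = φ − θ_1 − θ_2 = -23.4547° (wrapped to (-180°,180°])

-51.537 134.991 -23.455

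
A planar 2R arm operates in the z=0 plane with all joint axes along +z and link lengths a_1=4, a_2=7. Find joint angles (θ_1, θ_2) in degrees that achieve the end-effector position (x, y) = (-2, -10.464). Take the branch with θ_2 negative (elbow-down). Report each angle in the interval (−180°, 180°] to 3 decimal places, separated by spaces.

cos θ_2 = (113.4953−4²−7²)/(2·4·7) = 0.8660; θ_2 = -30.0044° (elbow-down)
β = atan2(-10.4640,-2.0000) = -100.8205°; ψ = atan2(-3.5005,10.0619) = -19.1824°
θ_1 = β − ψ = -81.6381°

-81.638 -30.004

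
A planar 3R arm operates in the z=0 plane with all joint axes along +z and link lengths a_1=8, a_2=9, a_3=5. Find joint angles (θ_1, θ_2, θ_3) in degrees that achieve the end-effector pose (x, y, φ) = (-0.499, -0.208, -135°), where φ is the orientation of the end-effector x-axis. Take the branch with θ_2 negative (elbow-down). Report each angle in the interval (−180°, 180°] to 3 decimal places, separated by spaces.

134.999 -149.999 -120.000

wrist centre = target − a_3·(cos φ, sin φ) = (3.0365, 3.3275)
cos θ_2 = (20.2930−8²−9²)/(2·8·9) = -0.8660; θ_2 = -149.9995° (elbow-down)
β = atan2(3.3275,3.0365) = 47.6181°; ψ = atan2(-4.5001,0.2058) = -87.3814°
θ_1 = β − ψ = 134.9994°
θ_3 = φ − θ_1 − θ_2 = -120.0000° (wrapped to (-180°,180°])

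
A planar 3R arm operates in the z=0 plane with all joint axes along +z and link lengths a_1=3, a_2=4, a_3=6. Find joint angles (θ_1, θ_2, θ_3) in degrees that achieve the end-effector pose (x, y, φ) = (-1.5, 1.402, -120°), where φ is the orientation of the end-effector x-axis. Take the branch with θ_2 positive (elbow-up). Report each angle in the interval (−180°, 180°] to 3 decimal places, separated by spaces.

wrist centre = target − a_3·(cos φ, sin φ) = (1.5000, 6.5982)
cos θ_2 = (45.7856−3²−4²)/(2·3·4) = 0.8661; θ_2 = 29.9952° (elbow-up)
β = atan2(6.5982,1.5000) = 77.1923°; ψ = atan2(1.9997,6.4643) = 17.1894°
θ_1 = β − ψ = 60.0029°
θ_3 = φ − θ_1 − θ_2 = 150.0019° (wrapped to (-180°,180°])

60.003 29.995 150.002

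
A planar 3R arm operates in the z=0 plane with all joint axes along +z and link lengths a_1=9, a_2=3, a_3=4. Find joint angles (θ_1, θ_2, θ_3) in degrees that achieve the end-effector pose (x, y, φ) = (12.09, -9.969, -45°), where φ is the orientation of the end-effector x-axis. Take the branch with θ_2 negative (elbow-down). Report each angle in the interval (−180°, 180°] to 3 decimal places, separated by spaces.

wrist centre = target − a_3·(cos φ, sin φ) = (9.2616, -7.1406)
cos θ_2 = (136.7645−9²−3²)/(2·9·3) = 0.8660; θ_2 = -30.0018° (elbow-down)
β = atan2(-7.1406,9.2616) = -37.6318°; ψ = atan2(-1.5001,11.5980) = -7.3697°
θ_1 = β − ψ = -30.2621°
θ_3 = φ − θ_1 − θ_2 = 15.2640° (wrapped to (-180°,180°])

-30.262 -30.002 15.264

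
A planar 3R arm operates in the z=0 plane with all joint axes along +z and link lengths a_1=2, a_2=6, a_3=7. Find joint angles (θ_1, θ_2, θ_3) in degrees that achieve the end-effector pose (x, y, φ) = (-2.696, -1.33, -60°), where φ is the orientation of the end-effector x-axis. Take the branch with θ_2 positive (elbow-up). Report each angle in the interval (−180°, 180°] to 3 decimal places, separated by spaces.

wrist centre = target − a_3·(cos φ, sin φ) = (-6.1960, 4.7322)
cos θ_2 = (60.7839−2²−6²)/(2·2·6) = 0.8660; θ_2 = 30.0033° (elbow-up)
β = atan2(4.7322,-6.1960) = 142.6293°; ψ = atan2(3.0003,7.1960) = 22.6332°
θ_1 = β − ψ = 119.9961°
θ_3 = φ − θ_1 − θ_2 = 150.0006° (wrapped to (-180°,180°])

119.996 30.003 150.001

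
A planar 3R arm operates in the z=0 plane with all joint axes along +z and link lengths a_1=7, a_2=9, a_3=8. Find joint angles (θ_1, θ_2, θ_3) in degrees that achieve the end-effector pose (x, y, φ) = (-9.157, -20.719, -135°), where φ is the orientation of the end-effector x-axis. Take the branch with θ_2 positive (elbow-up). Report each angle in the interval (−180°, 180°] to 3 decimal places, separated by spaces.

wrist centre = target − a_3·(cos φ, sin φ) = (-3.5001, -15.0621)
cos θ_2 = (239.1193−7²−9²)/(2·7·9) = 0.8660; θ_2 = 30.0000° (elbow-up)
β = atan2(-15.0621,-3.5001) = -103.0822°; ψ = atan2(4.5000,14.7942) = 16.9183°
θ_1 = β − ψ = -120.0005°
θ_3 = φ − θ_1 − θ_2 = -44.9994° (wrapped to (-180°,180°])

-120.001 30.000 -44.999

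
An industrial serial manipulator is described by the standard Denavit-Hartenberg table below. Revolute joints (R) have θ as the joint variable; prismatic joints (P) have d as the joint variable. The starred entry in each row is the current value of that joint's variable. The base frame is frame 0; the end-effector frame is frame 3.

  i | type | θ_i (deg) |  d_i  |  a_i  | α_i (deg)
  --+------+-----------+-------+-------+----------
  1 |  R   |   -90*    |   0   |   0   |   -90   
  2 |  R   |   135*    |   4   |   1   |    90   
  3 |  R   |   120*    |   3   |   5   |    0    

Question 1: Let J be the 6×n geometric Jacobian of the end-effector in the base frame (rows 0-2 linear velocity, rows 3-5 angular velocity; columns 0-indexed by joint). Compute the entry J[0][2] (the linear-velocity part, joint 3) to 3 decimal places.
-2.500

axis z_2 = (0.0000,-0.7071,-0.7071); lever o_n−o_2 = (4.3301,-3.8891,-0.3536)
cross product → J_v[:, 2] = (-2.5000,-3.0619,3.0619)
J_ω[:, 2] = z_2
entry J[0][2] = -2.5000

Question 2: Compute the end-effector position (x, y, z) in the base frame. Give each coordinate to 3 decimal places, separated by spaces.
8.330 -3.182 -1.061

after link 1: o_1 = (0.0000, 0.0000, 0.0000)
after link 2: o_2 = (4.0000, 0.7071, -0.7071)
after link 3: o_3 = (8.3301, -3.1820, -1.0607)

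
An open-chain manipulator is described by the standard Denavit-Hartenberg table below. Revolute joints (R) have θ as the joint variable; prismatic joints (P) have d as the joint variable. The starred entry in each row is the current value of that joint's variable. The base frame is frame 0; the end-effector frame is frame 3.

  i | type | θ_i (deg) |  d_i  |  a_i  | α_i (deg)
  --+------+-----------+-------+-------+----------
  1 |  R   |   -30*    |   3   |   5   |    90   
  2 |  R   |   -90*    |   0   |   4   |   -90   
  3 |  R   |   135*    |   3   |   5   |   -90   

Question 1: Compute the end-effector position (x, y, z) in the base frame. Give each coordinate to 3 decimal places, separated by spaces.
8.696 -0.938 2.536

after link 1: o_1 = (4.3301, -2.5000, 3.0000)
after link 2: o_2 = (4.3301, -2.5000, -1.0000)
after link 3: o_3 = (8.6960, -0.9381, 2.5355)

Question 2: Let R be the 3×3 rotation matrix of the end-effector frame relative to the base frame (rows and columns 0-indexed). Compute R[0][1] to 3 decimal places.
End-effector y-axis (col 1 of R) = (-0.8660,0.5000,-0.0000)
R[0][1] = -0.8660

-0.866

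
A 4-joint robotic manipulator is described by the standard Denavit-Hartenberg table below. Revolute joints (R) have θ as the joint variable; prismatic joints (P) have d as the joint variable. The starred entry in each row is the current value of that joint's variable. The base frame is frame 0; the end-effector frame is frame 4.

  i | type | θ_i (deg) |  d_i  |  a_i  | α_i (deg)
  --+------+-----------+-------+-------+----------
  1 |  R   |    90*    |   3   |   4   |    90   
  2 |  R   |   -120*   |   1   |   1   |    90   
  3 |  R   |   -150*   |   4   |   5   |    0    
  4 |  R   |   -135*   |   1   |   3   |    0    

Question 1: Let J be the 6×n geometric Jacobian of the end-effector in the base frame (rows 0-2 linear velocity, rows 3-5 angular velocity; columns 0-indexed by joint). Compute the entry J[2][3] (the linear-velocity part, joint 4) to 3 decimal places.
axis z_3 = (-0.0000,-0.8660,0.5000); lever o_n−o_3 = (2.8978,-1.2543,-0.1724)
cross product → J_v[:, 3] = (0.7765,1.4489,2.5095)
J_ω[:, 3] = z_3
entry J[2][3] = 2.5095

2.510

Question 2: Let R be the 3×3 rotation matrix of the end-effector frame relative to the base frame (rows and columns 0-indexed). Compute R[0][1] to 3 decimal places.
End-effector y-axis (col 1 of R) = (0.2588,0.4830,0.8365)
R[0][1] = 0.2588

0.259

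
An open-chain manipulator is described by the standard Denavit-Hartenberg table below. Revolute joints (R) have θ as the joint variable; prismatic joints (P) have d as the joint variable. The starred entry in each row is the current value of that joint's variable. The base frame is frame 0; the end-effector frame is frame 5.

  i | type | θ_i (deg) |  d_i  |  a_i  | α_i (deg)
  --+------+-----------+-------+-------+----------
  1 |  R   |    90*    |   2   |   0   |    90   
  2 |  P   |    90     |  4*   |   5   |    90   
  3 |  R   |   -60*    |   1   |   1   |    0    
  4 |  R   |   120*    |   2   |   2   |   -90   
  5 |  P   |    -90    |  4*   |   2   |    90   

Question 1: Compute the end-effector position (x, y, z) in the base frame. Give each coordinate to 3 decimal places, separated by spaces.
6.866 5.000 5.036

after link 1: o_1 = (0.0000, 0.0000, 2.0000)
after link 2: o_2 = (4.0000, 0.0000, 7.0000)
after link 3: o_3 = (3.1340, 1.0000, 7.5000)
after link 4: o_4 = (4.8660, 3.0000, 8.5000)
after link 5: o_5 = (6.8660, 5.0000, 5.0359)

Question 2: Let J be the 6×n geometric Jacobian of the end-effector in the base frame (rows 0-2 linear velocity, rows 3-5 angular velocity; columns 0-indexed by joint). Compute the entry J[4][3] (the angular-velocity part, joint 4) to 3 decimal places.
axis z_3 = (0.0000,1.0000,-0.0000); lever o_n−o_3 = (3.7321,4.0000,-2.4641)
cross product → J_v[:, 3] = (-2.4641,0.0000,-3.7321)
J_ω[:, 3] = z_3
entry J[4][3] = 1.0000

1.000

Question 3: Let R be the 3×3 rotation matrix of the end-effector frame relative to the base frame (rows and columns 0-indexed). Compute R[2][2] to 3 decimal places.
-0.500

End-effector z-axis (col 2 of R) = (-0.8660,0.0000,-0.5000)
R[2][2] = -0.5000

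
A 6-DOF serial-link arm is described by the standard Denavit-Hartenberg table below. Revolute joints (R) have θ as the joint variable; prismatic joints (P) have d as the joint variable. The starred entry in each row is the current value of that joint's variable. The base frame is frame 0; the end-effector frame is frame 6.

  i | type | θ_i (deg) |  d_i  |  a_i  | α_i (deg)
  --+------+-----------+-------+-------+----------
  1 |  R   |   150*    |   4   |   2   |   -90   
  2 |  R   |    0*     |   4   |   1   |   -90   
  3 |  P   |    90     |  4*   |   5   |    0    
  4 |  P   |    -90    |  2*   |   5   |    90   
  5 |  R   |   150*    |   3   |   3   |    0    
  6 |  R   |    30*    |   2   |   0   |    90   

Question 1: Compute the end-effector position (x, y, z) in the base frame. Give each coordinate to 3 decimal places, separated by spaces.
after link 1: o_1 = (-1.7321, 1.0000, 4.0000)
after link 2: o_2 = (-4.5981, -1.9641, 4.0000)
after link 3: o_3 = (-2.0981, 2.3660, -0.0000)
after link 4: o_4 = (-6.4282, 4.8660, -2.0000)
after link 5: o_5 = (-5.6782, 0.9689, -3.5000)
after link 6: o_6 = (-6.6782, -0.7631, -3.5000)

-6.678 -0.763 -3.500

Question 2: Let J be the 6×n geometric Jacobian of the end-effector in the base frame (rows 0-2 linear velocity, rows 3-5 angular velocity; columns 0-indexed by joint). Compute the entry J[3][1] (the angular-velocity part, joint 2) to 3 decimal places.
-0.500

axis z_1 = (-0.5000,-0.8660,0.0000); lever o_n−o_1 = (-4.9462,-1.7631,-7.5000)
cross product → J_v[:, 1] = (6.4952,-3.7500,-3.4019)
J_ω[:, 1] = z_1
entry J[3][1] = -0.5000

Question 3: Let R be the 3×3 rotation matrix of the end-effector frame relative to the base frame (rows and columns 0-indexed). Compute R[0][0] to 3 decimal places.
0.866

End-effector x-axis (col 0 of R) = (0.8660,-0.5000,0.0000)
R[0][0] = 0.8660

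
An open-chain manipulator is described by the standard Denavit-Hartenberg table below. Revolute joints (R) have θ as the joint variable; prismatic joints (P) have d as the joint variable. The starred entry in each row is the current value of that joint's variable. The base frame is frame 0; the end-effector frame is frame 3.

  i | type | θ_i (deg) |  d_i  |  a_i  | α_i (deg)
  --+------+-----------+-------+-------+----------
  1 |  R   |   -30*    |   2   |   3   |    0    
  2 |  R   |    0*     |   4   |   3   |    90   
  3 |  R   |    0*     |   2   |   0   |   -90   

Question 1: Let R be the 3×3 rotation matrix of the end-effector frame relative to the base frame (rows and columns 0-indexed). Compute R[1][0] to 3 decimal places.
End-effector x-axis (col 0 of R) = (0.8660,-0.5000,0.0000)
R[1][0] = -0.5000

-0.500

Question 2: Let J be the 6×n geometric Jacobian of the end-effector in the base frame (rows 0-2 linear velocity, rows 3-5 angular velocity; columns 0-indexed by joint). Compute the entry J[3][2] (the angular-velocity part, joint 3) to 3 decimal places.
axis z_2 = (-0.5000,-0.8660,0.0000); lever o_n−o_2 = (-1.0000,-1.7321,0.0000)
cross product → J_v[:, 2] = (0.0000,-0.0000,-0.0000)
J_ω[:, 2] = z_2
entry J[3][2] = -0.5000

-0.500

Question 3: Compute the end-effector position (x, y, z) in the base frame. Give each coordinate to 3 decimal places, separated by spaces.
after link 1: o_1 = (2.5981, -1.5000, 2.0000)
after link 2: o_2 = (5.1962, -3.0000, 6.0000)
after link 3: o_3 = (4.1962, -4.7321, 6.0000)

4.196 -4.732 6.000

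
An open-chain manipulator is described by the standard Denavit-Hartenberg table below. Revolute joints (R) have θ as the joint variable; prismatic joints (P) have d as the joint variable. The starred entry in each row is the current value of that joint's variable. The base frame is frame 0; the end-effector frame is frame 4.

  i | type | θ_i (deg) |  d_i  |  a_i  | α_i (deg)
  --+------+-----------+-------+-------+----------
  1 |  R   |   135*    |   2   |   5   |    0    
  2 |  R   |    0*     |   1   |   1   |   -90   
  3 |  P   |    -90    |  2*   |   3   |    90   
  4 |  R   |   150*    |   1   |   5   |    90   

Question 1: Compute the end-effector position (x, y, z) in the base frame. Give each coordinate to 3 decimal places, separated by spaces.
-6.718 0.354 1.670

after link 1: o_1 = (-3.5355, 3.5355, 2.0000)
after link 2: o_2 = (-4.2426, 4.2426, 3.0000)
after link 3: o_3 = (-5.6569, 2.8284, 6.0000)
after link 4: o_4 = (-6.7175, 0.3536, 1.6699)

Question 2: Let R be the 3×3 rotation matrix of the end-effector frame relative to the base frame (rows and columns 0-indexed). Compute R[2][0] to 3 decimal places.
End-effector x-axis (col 0 of R) = (-0.3536,-0.3536,-0.8660)
R[2][0] = -0.8660

-0.866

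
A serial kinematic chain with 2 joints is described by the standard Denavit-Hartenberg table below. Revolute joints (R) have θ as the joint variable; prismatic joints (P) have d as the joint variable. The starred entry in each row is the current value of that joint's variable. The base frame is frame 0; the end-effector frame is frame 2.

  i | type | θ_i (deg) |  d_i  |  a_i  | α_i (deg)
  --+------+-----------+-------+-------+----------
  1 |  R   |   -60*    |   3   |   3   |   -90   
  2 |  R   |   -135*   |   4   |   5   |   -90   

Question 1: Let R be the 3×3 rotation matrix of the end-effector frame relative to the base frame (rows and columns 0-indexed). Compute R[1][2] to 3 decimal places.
-0.612

End-effector z-axis (col 2 of R) = (0.3536,-0.6124,0.7071)
R[1][2] = -0.6124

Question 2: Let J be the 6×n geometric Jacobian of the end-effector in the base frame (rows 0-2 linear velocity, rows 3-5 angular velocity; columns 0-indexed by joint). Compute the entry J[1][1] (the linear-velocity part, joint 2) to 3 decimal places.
axis z_1 = (0.8660,0.5000,0.0000); lever o_n−o_1 = (1.6963,5.0619,3.5355)
cross product → J_v[:, 1] = (1.7678,-3.0619,3.5355)
J_ω[:, 1] = z_1
entry J[1][1] = -3.0619

-3.062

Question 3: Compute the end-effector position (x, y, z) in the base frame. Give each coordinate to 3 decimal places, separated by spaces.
3.196 2.464 6.536

after link 1: o_1 = (1.5000, -2.5981, 3.0000)
after link 2: o_2 = (3.1963, 2.4638, 6.5355)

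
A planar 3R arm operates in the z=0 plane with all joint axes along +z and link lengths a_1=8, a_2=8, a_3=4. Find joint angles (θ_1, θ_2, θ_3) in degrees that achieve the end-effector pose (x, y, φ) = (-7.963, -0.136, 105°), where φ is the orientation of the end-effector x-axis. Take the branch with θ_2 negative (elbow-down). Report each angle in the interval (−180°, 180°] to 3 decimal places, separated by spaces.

-89.998 -120.005 -44.998

wrist centre = target − a_3·(cos φ, sin φ) = (-6.9277, -3.9997)
cos θ_2 = (63.9910−8²−8²)/(2·8·8) = -0.5001; θ_2 = -120.0047° (elbow-down)
β = atan2(-3.9997,-6.9277) = -150.0001°; ψ = atan2(-6.9279,3.9994) = -60.0023°
θ_1 = β − ψ = -89.9978°
θ_3 = φ − θ_1 − θ_2 = -44.9975° (wrapped to (-180°,180°])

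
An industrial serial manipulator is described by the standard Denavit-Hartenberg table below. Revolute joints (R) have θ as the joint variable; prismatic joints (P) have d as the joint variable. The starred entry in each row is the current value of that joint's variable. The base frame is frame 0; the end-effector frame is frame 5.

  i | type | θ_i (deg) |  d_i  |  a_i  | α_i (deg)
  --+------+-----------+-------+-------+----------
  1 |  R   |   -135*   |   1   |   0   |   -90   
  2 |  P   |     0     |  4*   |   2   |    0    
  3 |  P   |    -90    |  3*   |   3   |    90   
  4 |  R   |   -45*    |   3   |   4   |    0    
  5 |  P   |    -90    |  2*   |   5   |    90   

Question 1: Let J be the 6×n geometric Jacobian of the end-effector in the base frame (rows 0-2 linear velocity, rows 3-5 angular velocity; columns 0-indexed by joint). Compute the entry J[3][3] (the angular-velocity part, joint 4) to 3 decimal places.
0.707

axis z_3 = (0.7071,0.7071,0.0000); lever o_n−o_3 = (-0.9645,8.0355,-0.7071)
cross product → J_v[:, 3] = (-0.5000,0.5000,6.3640)
J_ω[:, 3] = z_3
entry J[3][3] = 0.7071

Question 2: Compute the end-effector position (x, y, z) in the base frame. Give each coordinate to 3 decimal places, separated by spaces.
2.571 1.672 3.293

after link 1: o_1 = (0.0000, 0.0000, 1.0000)
after link 2: o_2 = (1.4142, -4.2426, 1.0000)
after link 3: o_3 = (3.5355, -6.3640, 4.0000)
after link 4: o_4 = (3.6569, -2.2426, 6.8284)
after link 5: o_5 = (2.5711, 1.6716, 3.2929)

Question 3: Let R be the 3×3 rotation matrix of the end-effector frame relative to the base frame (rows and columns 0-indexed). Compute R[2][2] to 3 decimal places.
End-effector z-axis (col 2 of R) = (0.5000,-0.5000,-0.7071)
R[2][2] = -0.7071

-0.707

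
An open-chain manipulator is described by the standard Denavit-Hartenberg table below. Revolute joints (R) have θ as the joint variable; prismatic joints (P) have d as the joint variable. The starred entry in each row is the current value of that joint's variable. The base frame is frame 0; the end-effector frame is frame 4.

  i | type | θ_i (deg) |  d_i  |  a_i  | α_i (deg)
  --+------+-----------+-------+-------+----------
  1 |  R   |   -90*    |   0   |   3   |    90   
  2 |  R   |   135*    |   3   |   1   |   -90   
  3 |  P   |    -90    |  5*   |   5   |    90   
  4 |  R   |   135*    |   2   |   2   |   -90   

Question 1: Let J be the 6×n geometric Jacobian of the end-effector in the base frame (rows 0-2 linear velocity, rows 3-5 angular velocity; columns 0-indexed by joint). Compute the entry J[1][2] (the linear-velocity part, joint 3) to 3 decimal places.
0.707

prismatic axis z_2 = (-0.0000,0.7071,-0.7071)
J_v[:, 2] = z_2; J_ω[:, 2] = (0,0,0)
entry J[1][2] = 0.7071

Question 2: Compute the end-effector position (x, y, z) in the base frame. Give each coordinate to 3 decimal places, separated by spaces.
after link 1: o_1 = (0.0000, -3.0000, 0.0000)
after link 2: o_2 = (-3.0000, -2.2929, 0.7071)
after link 3: o_3 = (-8.0000, 1.2426, -2.8284)
after link 4: o_4 = (-6.5858, 0.8284, -5.2426)

-6.586 0.828 -5.243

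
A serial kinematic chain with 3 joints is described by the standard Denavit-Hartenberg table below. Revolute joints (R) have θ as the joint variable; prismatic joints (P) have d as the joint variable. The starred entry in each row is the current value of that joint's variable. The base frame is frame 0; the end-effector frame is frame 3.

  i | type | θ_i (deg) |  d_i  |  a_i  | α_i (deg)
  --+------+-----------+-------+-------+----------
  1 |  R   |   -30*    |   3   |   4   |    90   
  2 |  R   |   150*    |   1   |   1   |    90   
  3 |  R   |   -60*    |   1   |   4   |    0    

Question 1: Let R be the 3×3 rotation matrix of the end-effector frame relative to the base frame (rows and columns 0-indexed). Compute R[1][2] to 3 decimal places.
End-effector z-axis (col 2 of R) = (0.4330,-0.2500,0.8660)
R[1][2] = -0.2500

-0.250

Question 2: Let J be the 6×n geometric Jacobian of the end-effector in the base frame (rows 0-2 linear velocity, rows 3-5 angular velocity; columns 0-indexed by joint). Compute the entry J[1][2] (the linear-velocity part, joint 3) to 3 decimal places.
-0.232

axis z_2 = (0.4330,-0.2500,0.8660); lever o_n−o_2 = (0.6651,3.6160,1.8660)
cross product → J_v[:, 2] = (-3.5981,-0.2321,1.7321)
J_ω[:, 2] = z_2
entry J[1][2] = -0.2321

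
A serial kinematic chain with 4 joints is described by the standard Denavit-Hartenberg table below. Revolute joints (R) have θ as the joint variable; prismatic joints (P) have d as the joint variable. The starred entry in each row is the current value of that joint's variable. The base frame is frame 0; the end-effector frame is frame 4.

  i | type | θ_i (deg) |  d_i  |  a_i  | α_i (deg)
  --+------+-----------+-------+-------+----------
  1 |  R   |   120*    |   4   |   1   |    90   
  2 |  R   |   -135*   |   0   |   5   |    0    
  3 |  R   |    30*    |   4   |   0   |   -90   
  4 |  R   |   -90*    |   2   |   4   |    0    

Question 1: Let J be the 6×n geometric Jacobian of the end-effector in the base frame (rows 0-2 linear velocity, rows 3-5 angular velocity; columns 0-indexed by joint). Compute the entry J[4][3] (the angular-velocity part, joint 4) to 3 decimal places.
0.837

axis z_3 = (-0.4830,0.8365,-0.2588); lever o_n−o_3 = (2.4982,3.6730,-0.5176)
cross product → J_v[:, 3] = (0.5176,-0.8966,-3.8637)
J_ω[:, 3] = z_3
entry J[4][3] = 0.8365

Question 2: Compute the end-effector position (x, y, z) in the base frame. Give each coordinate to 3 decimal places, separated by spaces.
after link 1: o_1 = (-0.5000, 0.8660, 4.0000)
after link 2: o_2 = (1.2678, -2.1958, 0.4645)
after link 3: o_3 = (4.7319, -0.1958, 0.4645)
after link 4: o_4 = (7.2300, 3.4772, -0.0532)

7.230 3.477 -0.053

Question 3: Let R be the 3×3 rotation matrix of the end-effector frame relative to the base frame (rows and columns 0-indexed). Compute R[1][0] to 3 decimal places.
End-effector x-axis (col 0 of R) = (0.8660,0.5000,0.0000)
R[1][0] = 0.5000

0.500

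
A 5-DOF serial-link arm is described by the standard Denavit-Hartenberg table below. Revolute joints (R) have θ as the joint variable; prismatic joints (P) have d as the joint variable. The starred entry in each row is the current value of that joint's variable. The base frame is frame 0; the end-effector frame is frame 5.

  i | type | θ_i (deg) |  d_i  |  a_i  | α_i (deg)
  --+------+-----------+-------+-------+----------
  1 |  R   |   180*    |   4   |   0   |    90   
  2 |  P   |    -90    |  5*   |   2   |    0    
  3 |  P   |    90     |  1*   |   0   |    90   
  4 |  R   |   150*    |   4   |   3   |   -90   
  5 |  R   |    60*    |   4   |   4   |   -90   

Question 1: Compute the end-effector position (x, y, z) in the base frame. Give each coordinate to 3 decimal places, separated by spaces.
6.330 5.036 1.464

after link 1: o_1 = (0.0000, 0.0000, 4.0000)
after link 2: o_2 = (0.0000, 5.0000, 2.0000)
after link 3: o_3 = (0.0000, 6.0000, 2.0000)
after link 4: o_4 = (2.5981, 7.5000, -2.0000)
after link 5: o_5 = (6.3301, 5.0359, 1.4641)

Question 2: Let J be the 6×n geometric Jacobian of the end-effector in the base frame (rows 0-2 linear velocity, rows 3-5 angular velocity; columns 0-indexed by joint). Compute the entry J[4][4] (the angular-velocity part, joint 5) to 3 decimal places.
-0.866

axis z_4 = (0.5000,-0.8660,-0.0000); lever o_n−o_4 = (3.7321,-2.4641,3.4641)
cross product → J_v[:, 4] = (-3.0000,-1.7321,2.0000)
J_ω[:, 4] = z_4
entry J[4][4] = -0.8660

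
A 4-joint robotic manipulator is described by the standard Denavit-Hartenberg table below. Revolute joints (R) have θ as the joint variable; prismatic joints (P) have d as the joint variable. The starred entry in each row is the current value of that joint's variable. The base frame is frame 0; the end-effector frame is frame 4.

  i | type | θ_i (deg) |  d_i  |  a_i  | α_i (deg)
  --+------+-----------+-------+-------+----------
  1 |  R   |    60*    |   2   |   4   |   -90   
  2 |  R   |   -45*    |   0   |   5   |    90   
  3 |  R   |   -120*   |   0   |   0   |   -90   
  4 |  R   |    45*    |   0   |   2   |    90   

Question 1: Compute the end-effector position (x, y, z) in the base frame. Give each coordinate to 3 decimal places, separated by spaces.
after link 1: o_1 = (2.0000, 3.4641, 2.0000)
after link 2: o_2 = (3.7678, 6.5260, 5.5355)
after link 3: o_3 = (3.7678, 6.5260, 5.5355)
after link 4: o_4 = (5.0784, 6.3466, 4.0355)

5.078 6.347 4.036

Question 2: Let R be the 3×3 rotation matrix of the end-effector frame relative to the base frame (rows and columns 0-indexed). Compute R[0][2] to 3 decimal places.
0.155

End-effector z-axis (col 2 of R) = (0.1553,-0.9557,0.2500)
R[0][2] = 0.1553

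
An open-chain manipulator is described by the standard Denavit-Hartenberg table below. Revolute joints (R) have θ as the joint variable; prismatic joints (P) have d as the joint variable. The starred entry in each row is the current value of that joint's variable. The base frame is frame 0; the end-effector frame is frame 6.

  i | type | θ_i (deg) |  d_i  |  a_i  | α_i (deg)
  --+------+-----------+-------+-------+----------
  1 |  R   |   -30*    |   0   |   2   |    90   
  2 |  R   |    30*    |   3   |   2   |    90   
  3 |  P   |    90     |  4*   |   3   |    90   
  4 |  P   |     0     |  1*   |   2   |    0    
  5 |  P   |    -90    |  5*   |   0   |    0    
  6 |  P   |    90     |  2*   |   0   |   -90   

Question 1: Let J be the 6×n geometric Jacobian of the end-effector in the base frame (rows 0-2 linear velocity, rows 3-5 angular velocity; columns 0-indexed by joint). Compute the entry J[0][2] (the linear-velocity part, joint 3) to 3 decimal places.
0.433

prismatic axis z_2 = (0.4330,-0.2500,-0.8660)
J_v[:, 2] = z_2; J_ω[:, 2] = (0,0,0)
entry J[0][2] = 0.4330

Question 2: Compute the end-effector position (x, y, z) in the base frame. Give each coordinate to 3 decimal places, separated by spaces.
6.964 -13.258 1.536

after link 1: o_1 = (1.7321, -1.0000, 0.0000)
after link 2: o_2 = (1.7321, -4.4641, 1.0000)
after link 3: o_3 = (1.9641, -8.0622, -2.4641)
after link 4: o_4 = (1.7141, -10.2272, -1.9641)
after link 5: o_5 = (5.4641, -12.3923, 0.5359)
after link 6: o_6 = (6.9641, -13.2583, 1.5359)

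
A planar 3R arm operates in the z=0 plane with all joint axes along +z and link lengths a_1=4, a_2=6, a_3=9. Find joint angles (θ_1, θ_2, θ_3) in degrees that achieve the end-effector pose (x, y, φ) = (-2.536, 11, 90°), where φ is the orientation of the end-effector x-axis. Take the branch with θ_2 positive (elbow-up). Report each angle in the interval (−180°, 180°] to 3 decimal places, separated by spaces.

wrist centre = target − a_3·(cos φ, sin φ) = (-2.5360, 2.0000)
cos θ_2 = (10.4313−4²−6²)/(2·4·6) = -0.8660; θ_2 = 149.9988° (elbow-up)
β = atan2(2.0000,-2.5360) = 141.7392°; ψ = atan2(3.0001,-1.1961) = 111.7362°
θ_1 = β − ψ = 30.0029°
θ_3 = φ − θ_1 − θ_2 = -90.0017° (wrapped to (-180°,180°])

30.003 149.999 -90.002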